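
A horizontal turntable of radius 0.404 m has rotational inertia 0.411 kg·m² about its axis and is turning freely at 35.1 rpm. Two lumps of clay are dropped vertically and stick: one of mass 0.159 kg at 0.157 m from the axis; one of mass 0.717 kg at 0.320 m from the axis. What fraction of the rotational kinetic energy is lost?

No external torque acts about the axis; L_before = L_after.
Added inertia Σmr² = (0.159)(0.157)² + (0.717)(0.320)² = 0.07734 kg·m²; I_f = 0.4110 + 0.07734 = 0.4883 kg·m².
ω_f = I_p ω_i / I_f = (0.4110)(35.1) / 0.4883 = 29.54 rpm.
KE_i = ½(0.4110)(3.676 rad/s)² = 2.776 J; KE_f = ½(0.4883)(3.094)² = 2.337 J.
Fraction lost = 0.1584.

fraction ≈ 0.158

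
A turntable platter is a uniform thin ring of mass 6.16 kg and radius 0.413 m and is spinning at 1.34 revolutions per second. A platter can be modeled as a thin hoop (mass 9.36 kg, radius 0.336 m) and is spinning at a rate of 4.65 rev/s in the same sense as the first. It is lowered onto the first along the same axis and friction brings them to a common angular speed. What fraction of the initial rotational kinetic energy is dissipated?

The coupling torques are internal; angular momentum about the shared axis is conserved.
Moments of inertia: I_A = (6.16)(0.413)² = 1.051 kg·m²; I_B = (9.36)(0.336)² = 1.057 kg·m².
Taking A's sense as positive: L = (1.051)(1.34) + (1.057)(4.65) = 6.322 kg·m²·rev/s.
Combined I = 1.051 + 1.057 = 2.107 kg·m².
ω_f = L / I = 6.322 / 2.107 = 3.000 rev/s.
KE_i = ½ΣIω² = 488.3 J; KE_f = ½(2.107)(18.85)² = 374.3 J.
Fraction dissipated = (KE_i − KE_f)/KE_i = 0.2334.

fraction ≈ 0.233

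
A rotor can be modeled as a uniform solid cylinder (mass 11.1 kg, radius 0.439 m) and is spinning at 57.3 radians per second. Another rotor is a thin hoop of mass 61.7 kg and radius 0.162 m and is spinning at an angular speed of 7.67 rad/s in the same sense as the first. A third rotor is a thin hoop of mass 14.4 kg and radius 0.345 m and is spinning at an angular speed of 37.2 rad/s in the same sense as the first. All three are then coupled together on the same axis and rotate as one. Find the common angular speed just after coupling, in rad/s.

No external torque acts about the common axis, so total angular momentum is conserved.
Moments of inertia: I_A = ½(11.1)(0.439)² = 1.070 kg·m²; I_B = (61.7)(0.162)² = 1.619 kg·m²; I_C = (14.4)(0.345)² = 1.714 kg·m².
Taking A's sense as positive: L = (1.070)(57.3) + (1.619)(7.67) + (1.714)(37.2) = 137.5 kg·m²·rad/s.
Combined I = 1.070 + 1.619 + 1.714 = 4.403 kg·m².
ω_f = L / I = 137.5 / 4.403 = 31.22 rad/s.

|ω_f| ≈ 31.2 rad/s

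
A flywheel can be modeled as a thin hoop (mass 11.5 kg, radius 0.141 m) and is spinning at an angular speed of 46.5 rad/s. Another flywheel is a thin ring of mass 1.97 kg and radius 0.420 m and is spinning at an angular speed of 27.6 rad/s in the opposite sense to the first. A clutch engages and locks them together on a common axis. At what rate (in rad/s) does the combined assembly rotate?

|ω_f| ≈ 1.81 rad/s

No external torque acts about the common axis, so total angular momentum is conserved.
Moments of inertia: I_A = (11.5)(0.141)² = 0.2286 kg·m²; I_B = (1.97)(0.420)² = 0.3475 kg·m².
Taking A's sense as positive: L = (0.2286)(46.5) − (0.3475)(27.6) = 1.040 kg·m²·rad/s.
Combined I = 0.2286 + 0.3475 = 0.5761 kg·m².
ω_f = L / I = 1.040 / 0.5761 = 1.805 rad/s.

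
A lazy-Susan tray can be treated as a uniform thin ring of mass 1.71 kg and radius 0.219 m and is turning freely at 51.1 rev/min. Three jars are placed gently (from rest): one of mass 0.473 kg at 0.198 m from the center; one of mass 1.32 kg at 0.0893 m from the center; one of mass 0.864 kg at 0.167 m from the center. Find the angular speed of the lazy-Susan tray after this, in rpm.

ω_f ≈ 31.0 rpm

No external torque acts about the center; L_before = L_after.
I_p = (1.71)(0.219)² = 0.08201 kg·m².
Added inertia Σmr² = (0.473)(0.198)² + (1.32)(0.0893)² + (0.864)(0.167)² = 0.05317 kg·m²; I_f = 0.08201 + 0.05317 = 0.1352 kg·m².
ω_f = I_p ω_i / I_f = (0.08201)(51.1) / 0.1352 = 31.00 rpm.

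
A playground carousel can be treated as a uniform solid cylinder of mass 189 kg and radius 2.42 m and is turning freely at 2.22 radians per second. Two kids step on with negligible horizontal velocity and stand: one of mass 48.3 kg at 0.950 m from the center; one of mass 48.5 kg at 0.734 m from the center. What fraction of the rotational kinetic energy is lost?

No external torque acts about the center; L_before = L_after.
I_p = ½(189)(2.42)² = 553.4 kg·m².
Added inertia Σmr² = (48.3)(0.950)² + (48.5)(0.734)² = 69.72 kg·m²; I_f = 553.4 + 69.72 = 623.2 kg·m².
ω_f = I_p ω_i / I_f = (553.4)(2.22) / 623.2 = 1.972 rad/s.
KE_i = ½(553.4)(2.220 rad/s)² = 1364 J; KE_f = ½(623.2)(1.972)² = 1211 J.
Fraction lost = 0.1119.

fraction ≈ 0.112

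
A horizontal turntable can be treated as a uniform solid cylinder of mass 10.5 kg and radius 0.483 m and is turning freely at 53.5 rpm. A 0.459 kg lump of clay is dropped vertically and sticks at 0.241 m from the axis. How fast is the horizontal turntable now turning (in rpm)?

ω_f ≈ 52.4 rpm

The added mass arrives with no angular momentum about the axis, and any external torque about the axis is negligible, so the system's angular momentum is conserved.
I_p = ½(10.5)(0.483)² = 1.225 kg·m².
Added inertia Σmr² = (0.459)(0.241)² = 0.02666 kg·m²; I_f = 1.225 + 0.02666 = 1.251 kg·m².
ω_f = I_p ω_i / I_f = (1.225)(53.5) / 1.251 = 52.36 rpm.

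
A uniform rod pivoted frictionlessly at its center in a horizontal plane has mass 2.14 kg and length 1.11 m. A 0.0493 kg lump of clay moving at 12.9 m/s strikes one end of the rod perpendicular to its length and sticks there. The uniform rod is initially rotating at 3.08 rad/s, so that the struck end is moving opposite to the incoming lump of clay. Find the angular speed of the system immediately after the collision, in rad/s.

|ω_f| ≈ 1.38 rad/s

About the pivot the impulsive forces during the collision are internal, so angular momentum about that axis is conserved.
I_p = (1/12)(2.14)(1.11)² = 0.2197 kg·m². Taking the sense of the lump of clay's angular momentum as positive, L_{lump} = m v R = (0.0493)(12.9)(1.11/2) = 0.3530 kg·m²/s.
L_i = −I_p ω_p + m v R = −(0.2197)(3.08) + 0.3530 = -0.3238 kg·m²/s.
After sticking, I_f = I_p + m R² = 0.2197 + (0.0493)(1.11/2)² = 0.2349 kg·m².
ω_f = L_i / I_f = -0.3238 / 0.2349 = -1.378 rad/s.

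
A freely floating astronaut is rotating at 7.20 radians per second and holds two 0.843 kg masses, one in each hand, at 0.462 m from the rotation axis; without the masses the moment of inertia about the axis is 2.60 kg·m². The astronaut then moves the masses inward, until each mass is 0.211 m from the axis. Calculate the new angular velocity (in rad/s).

ω₂ ≈ 7.97 rad/s

With no external torque about the axis, L is conserved: I₁ω₁ = I₂ω₂.
I₁ = 2.60 + 2(0.843)(0.462)² = 2.960 kg·m²; I₂ = 2.60 + 2(0.843)(0.211)² = 2.675 kg·m².
ω₂ = I₁ω₁ / I₂ = (2.960)(7.20 rad/s) / (2.675) = 7.967 rad/s.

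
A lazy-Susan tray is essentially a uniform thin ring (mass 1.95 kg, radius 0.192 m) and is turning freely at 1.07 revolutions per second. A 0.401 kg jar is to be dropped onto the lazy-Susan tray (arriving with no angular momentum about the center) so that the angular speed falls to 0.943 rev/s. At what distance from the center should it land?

r ≈ 0.155 m

No external torque acts about the center; L_before = L_after.
I_p = (1.95)(0.192)² = 0.07188 kg·m².
I_p ω_i = (I_p + m r²) ω_f ⇒ m r² = I_p(ω_i/ω_f − 1) = 0.07188(1.07/0.943 − 1) = 0.009681 kg·m².
r = √(0.009681/0.401) = 0.1554 m.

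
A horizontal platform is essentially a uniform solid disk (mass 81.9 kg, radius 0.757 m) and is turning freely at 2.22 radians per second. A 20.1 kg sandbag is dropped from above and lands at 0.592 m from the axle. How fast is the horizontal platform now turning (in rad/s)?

No external torque acts about the axle; L_before = L_after.
I_p = ½(81.9)(0.757)² = 23.47 kg·m².
Added inertia Σmr² = (20.1)(0.592)² = 7.044 kg·m²; I_f = 23.47 + 7.044 = 30.51 kg·m².
ω_f = I_p ω_i / I_f = (23.47)(2.22) / 30.51 = 1.707 rad/s.

ω_f ≈ 1.71 rad/s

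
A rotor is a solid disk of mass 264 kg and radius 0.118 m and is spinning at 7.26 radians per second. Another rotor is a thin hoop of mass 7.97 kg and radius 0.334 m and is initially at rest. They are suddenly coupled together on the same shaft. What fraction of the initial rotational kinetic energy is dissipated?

fraction ≈ 0.326

No external torque acts about the common axis, so total angular momentum is conserved.
Moments of inertia: I_A = ½(264)(0.118)² = 1.838 kg·m²; I_B = (7.97)(0.334)² = 0.8891 kg·m².
Taking A's sense as positive: L = (1.838)(7.26) = 13.34 kg·m²·rad/s.
Combined I = 1.838 + 0.8891 = 2.727 kg·m².
ω_f = L / I = 13.34 / 2.727 = 4.893 rad/s.
KE_i = ½ΣIω² = 48.44 J; KE_f = ½(2.727)(4.893)² = 32.65 J.
Fraction dissipated = (KE_i − KE_f)/KE_i = 0.3260.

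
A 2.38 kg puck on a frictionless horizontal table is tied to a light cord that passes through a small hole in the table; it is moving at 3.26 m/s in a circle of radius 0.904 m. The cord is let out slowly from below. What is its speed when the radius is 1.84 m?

The only horizontal force on the mass is along the cord (radial), so it exerts no torque about the hole and angular momentum m v r is conserved.
v₂ = v₁ r₁ / r₂ = (3.26)(0.904) / (1.84) = 1.602 m/s.

v₂ ≈ 1.60 m/s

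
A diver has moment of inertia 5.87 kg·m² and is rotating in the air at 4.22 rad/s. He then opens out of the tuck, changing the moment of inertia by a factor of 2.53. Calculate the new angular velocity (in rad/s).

Angular momentum about the spin axis is conserved since the torque about it is zero.
I₂ = 2.53 × 5.87 = 14.85 kg·m².
ω₂ = I₁ω₁ / I₂ = (5.870)(4.22 rad/s) / (14.85) = 1.668 rad/s.

ω₂ ≈ 1.67 rad/s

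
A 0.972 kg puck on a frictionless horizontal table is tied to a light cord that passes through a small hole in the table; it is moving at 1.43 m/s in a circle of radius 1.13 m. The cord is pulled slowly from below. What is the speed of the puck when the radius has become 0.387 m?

Central (radial) force ⇒ zero torque about the center ⇒ m v r is constant.
v₂ = v₁ r₁ / r₂ = (1.43)(1.13) / (0.387) = 4.175 m/s.

v₂ ≈ 4.18 m/s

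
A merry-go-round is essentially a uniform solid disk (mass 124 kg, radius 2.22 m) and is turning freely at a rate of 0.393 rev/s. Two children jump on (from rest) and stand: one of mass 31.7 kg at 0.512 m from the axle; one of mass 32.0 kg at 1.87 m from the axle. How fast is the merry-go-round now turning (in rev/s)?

ω_f ≈ 0.282 rev/s

No external torque acts about the axle; L_before = L_after.
I_p = ½(124)(2.22)² = 305.6 kg·m².
Added inertia Σmr² = (31.7)(0.512)² + (32.0)(1.87)² = 120.2 kg·m²; I_f = 305.6 + 120.2 = 425.8 kg·m².
ω_f = I_p ω_i / I_f = (305.6)(0.393) / 425.8 = 0.2820 rev/s.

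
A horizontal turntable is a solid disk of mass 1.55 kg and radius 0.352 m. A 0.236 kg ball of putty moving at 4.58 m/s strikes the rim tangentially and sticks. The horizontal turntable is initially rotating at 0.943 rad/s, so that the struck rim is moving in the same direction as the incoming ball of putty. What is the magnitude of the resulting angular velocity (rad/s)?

The axle reaction passes through the axle and exerts no torque about it; angular momentum about the axle is conserved through the impact.
I_p = ½(1.55)(0.352)² = 0.09603 kg·m². Taking the sense of the ball of putty's angular momentum as positive, L_{ball} = m v R = (0.236)(4.58)(0.352) = 0.3805 kg·m²/s.
L_i = +I_p ω_p + m v R = +(0.09603)(0.943) + 0.3805 = 0.4710 kg·m²/s.
After sticking, I_f = I_p + m R² = 0.09603 + (0.236)(0.352)² = 0.1253 kg·m².
ω_f = L_i / I_f = 0.4710 / 0.1253 = 3.760 rad/s.

|ω_f| ≈ 3.76 rad/s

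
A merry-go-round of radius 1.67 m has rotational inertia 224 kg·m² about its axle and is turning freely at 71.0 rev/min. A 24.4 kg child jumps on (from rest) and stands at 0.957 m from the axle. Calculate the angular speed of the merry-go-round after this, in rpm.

The added mass arrives with no angular momentum about the axle, and any external torque about the axle is negligible, so the system's angular momentum is conserved.
Added inertia Σmr² = (24.4)(0.957)² = 22.35 kg·m²; I_f = 224.0 + 22.35 = 246.3 kg·m².
ω_f = I_p ω_i / I_f = (224.0)(71.0) / 246.3 = 64.56 rpm.

ω_f ≈ 64.6 rpm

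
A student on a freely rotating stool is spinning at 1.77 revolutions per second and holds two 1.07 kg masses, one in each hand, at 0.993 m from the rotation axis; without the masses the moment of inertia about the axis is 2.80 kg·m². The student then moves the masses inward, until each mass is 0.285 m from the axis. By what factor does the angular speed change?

No external torque acts about the spin axis, so angular momentum is conserved.
I₁ = 2.80 + 2(1.07)(0.993)² = 4.910 kg·m²; I₂ = 2.80 + 2(1.07)(0.285)² = 2.974 kg·m².
ω₂/ω₁ = I₁/I₂ = 4.910 / 2.974 = 1.651.

ω₂/ω₁ ≈ 1.65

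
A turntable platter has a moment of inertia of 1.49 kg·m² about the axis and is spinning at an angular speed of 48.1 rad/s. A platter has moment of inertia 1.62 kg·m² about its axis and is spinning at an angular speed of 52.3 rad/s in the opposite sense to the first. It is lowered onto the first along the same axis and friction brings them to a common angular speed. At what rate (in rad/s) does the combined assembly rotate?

|ω_f| ≈ 4.20 rad/s

No external torque acts about the common axis, so total angular momentum is conserved.
Taking A's sense as positive: L = (1.490)(48.1) − (1.620)(52.3) = -13.06 kg·m²·rad/s.
Combined I = 1.490 + 1.620 = 3.110 kg·m².
ω_f = L / I = -13.06 / 3.110 = -4.198 rad/s.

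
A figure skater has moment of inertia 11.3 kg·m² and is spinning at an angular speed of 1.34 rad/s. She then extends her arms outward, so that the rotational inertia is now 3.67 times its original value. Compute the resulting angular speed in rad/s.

Angular momentum about the spin axis is conserved since the torque about it is zero.
I₂ = 3.67 × 11.3 = 41.47 kg·m².
ω₂ = I₁ω₁ / I₂ = (11.30)(1.34 rad/s) / (41.47) = 0.3651 rad/s.

ω₂ ≈ 0.365 rad/s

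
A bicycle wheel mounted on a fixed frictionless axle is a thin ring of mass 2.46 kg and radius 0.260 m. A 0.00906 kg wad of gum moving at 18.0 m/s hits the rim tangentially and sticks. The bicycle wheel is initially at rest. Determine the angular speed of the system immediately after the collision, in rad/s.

The axle reaction passes through the axle and exerts no torque about it; angular momentum about the axle is conserved through the impact.
I_p = (2.46)(0.260)² = 0.1663 kg·m². Taking the sense of the wad of gum's angular momentum as positive, L_{wad} = m v R = (0.00906)(18.0)(0.260) = 0.04240 kg·m²/s.
L_i = 0 + 0.04240 = 0.04240 kg·m²/s.
After sticking, I_f = I_p + m R² = 0.1663 + (0.00906)(0.260)² = 0.1669 kg·m².
ω_f = L_i / I_f = 0.04240 / 0.1669 = 0.2540 rad/s.

|ω_f| ≈ 0.254 rad/s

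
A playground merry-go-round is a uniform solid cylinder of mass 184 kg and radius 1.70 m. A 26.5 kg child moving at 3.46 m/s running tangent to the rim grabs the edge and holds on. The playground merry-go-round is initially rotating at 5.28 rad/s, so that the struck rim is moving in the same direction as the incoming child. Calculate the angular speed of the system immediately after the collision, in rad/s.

The axle reaction passes through the axle and exerts no torque about it; angular momentum about the axle is conserved through the impact.
I_p = ½(184)(1.70)² = 265.9 kg·m². Taking the sense of the child's angular momentum as positive, L_{child} = m v R = (26.5)(3.46)(1.70) = 155.9 kg·m²/s.
L_i = +I_p ω_p + m v R = +(265.9)(5.28) + 155.9 = 1560 kg·m²/s.
After sticking, I_f = I_p + m R² = 265.9 + (26.5)(1.70)² = 342.5 kg·m².
ω_f = L_i / I_f = 1560 / 342.5 = 4.554 rad/s.

|ω_f| ≈ 4.55 rad/s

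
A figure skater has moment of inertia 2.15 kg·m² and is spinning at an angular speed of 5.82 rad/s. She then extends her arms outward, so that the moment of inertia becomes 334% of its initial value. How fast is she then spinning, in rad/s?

ω₂ ≈ 1.74 rad/s

Angular momentum about the spin axis is conserved since the torque about it is zero.
I₂ = 3.34 × 2.15 = 7.181 kg·m².
ω₂ = I₁ω₁ / I₂ = (2.150)(5.82 rad/s) / (7.181) = 1.743 rad/s.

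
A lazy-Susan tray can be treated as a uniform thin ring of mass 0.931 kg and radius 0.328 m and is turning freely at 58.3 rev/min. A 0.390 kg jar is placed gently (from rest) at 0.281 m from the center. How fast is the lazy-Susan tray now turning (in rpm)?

ω_f ≈ 44.6 rpm

The added mass arrives with no angular momentum about the center, and any external torque about the center is negligible, so the system's angular momentum is conserved.
I_p = (0.931)(0.328)² = 0.1002 kg·m².
Added inertia Σmr² = (0.390)(0.281)² = 0.03079 kg·m²; I_f = 0.1002 + 0.03079 = 0.1310 kg·m².
ω_f = I_p ω_i / I_f = (0.1002)(58.3) / 0.1310 = 44.59 rpm.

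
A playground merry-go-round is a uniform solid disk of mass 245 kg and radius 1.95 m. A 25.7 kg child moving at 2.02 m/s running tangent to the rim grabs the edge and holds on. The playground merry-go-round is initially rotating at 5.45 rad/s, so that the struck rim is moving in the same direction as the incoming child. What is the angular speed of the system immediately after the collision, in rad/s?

|ω_f| ≈ 4.68 rad/s

About the axle the impulsive forces during the collision are internal, so angular momentum about that axis is conserved.
I_p = ½(245)(1.95)² = 465.8 kg·m². Taking the sense of the child's angular momentum as positive, L_{child} = m v R = (25.7)(2.02)(1.95) = 101.2 kg·m²/s.
L_i = +I_p ω_p + m v R = +(465.8)(5.45) + 101.2 = 2640 kg·m²/s.
After sticking, I_f = I_p + m R² = 465.8 + (25.7)(1.95)² = 563.5 kg·m².
ω_f = L_i / I_f = 2640 / 563.5 = 4.685 rad/s.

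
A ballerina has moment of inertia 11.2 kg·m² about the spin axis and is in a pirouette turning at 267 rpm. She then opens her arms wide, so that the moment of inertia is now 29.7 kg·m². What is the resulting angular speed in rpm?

ω₂ ≈ 101 rpm

With no external torque about the axis, L is conserved: I₁ω₁ = I₂ω₂.
ω₂ = I₁ω₁ / I₂ = (11.20)(267 rpm) / (29.70) = 100.7 rpm.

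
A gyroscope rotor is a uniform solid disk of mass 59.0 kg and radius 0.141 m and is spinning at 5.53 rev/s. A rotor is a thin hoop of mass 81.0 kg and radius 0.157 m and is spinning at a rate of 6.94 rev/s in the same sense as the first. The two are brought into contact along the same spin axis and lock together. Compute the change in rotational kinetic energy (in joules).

ΔKE ≈ -17.8 J

No external torque acts about the common axis, so total angular momentum is conserved.
Moments of inertia: I_A = ½(59.0)(0.141)² = 0.5865 kg·m²; I_B = (81.0)(0.157)² = 1.997 kg·m².
Taking A's sense as positive: L = (0.5865)(5.53) + (1.997)(6.94) = 17.10 kg·m²·rev/s.
Combined I = 0.5865 + 1.997 = 2.583 kg·m².
ω_f = L / I = 17.10 / 2.583 = 6.620 rev/s.
KE_i = ½ΣIω² = 2252 J; KE_f = ½(2.583)(41.59)² = 2234 J.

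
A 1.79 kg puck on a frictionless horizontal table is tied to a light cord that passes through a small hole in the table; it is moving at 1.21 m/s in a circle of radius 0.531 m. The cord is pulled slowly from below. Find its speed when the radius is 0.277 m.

The only horizontal force on the mass is along the cord (radial), so it exerts no torque about the hole and angular momentum m v r is conserved.
v₂ = v₁ r₁ / r₂ = (1.21)(0.531) / (0.277) = 2.320 m/s.

v₂ ≈ 2.32 m/s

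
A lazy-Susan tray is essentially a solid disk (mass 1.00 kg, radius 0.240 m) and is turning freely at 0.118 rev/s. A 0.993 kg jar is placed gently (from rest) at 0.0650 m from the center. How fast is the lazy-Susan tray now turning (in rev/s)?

ω_f ≈ 0.103 rev/s

The added mass arrives with no angular momentum about the center, and any external torque about the center is negligible, so the system's angular momentum is conserved.
I_p = ½(1.00)(0.240)² = 0.02880 kg·m².
Added inertia Σmr² = (0.993)(0.0650)² = 0.004195 kg·m²; I_f = 0.02880 + 0.004195 = 0.03300 kg·m².
ω_f = I_p ω_i / I_f = (0.02880)(0.118) / 0.03300 = 0.1030 rev/s.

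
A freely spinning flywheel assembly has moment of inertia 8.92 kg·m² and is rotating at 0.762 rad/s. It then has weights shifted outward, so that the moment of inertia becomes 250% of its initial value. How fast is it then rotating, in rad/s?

ω₂ ≈ 0.305 rad/s

With no external torque about the axis, L is conserved: I₁ω₁ = I₂ω₂.
I₂ = 2.50 × 8.92 = 22.30 kg·m².
ω₂ = I₁ω₁ / I₂ = (8.920)(0.762 rad/s) / (22.30) = 0.3048 rad/s.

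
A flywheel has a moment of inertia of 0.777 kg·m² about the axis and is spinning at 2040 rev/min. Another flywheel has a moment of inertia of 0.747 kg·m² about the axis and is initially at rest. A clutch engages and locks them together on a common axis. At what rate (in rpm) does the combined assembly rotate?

|ω_f| ≈ 1040 rpm

The coupling torques are internal; angular momentum about the shared axis is conserved.
Taking A's sense as positive: L = (0.7770)(2040) = 1585 kg·m²·rpm.
Combined I = 0.7770 + 0.7470 = 1.524 kg·m².
ω_f = L / I = 1585 / 1.524 = 1040 rpm.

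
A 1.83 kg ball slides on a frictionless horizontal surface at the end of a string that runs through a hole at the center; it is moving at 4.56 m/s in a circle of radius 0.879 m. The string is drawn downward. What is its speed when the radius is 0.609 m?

v₂ ≈ 6.58 m/s

Central (radial) force ⇒ zero torque about the center ⇒ m v r is constant.
v₂ = v₁ r₁ / r₂ = (4.56)(0.879) / (0.609) = 6.582 m/s.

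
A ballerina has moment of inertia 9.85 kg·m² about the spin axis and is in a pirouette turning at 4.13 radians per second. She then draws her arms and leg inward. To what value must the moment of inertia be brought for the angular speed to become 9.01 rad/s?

I₂ ≈ 4.52 kg·m²

No external torque acts about the spin axis, so angular momentum is conserved.
I₂ = I₁ω₁ / ω₂ = (9.85)(4.13) / (9.01) = 4.515 kg·m².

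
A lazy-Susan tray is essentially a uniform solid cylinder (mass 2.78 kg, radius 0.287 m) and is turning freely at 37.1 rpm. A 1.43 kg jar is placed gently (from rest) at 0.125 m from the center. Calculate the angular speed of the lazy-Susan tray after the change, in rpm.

The added mass arrives with no angular momentum about the center, and any external torque about the center is negligible, so the system's angular momentum is conserved.
I_p = ½(2.78)(0.287)² = 0.1145 kg·m².
Added inertia Σmr² = (1.43)(0.125)² = 0.02234 kg·m²; I_f = 0.1145 + 0.02234 = 0.1368 kg·m².
ω_f = I_p ω_i / I_f = (0.1145)(37.1) / 0.1368 = 31.04 rpm.

ω_f ≈ 31.0 rpm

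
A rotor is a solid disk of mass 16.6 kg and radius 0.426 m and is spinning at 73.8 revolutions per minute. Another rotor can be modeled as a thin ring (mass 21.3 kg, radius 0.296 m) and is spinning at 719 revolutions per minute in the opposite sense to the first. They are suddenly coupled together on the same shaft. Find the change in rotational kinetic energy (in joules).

ΔKE ≈ -2870 J

No external torque acts about the common axis, so total angular momentum is conserved.
Moments of inertia: I_A = ½(16.6)(0.426)² = 1.506 kg·m²; I_B = (21.3)(0.296)² = 1.866 kg·m².
Taking A's sense as positive: L = (1.506)(73.8) − (1.866)(719) = -1231 kg·m²·rpm.
Combined I = 1.506 + 1.866 = 3.372 kg·m².
ω_f = L / I = -1231 / 3.372 = -364.9 rpm.
KE_i = ½ΣIω² = 5335 J; KE_f = ½(3.372)(38.21)² = 2462 J.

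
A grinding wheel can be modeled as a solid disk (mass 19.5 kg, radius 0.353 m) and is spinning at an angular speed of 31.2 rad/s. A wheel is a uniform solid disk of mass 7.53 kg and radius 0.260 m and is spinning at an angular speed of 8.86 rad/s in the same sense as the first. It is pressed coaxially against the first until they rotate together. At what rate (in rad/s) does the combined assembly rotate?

The coupling torques are internal; angular momentum about the shared axis is conserved.
Moments of inertia: I_A = ½(19.5)(0.353)² = 1.215 kg·m²; I_B = ½(7.53)(0.260)² = 0.2545 kg·m².
Taking A's sense as positive: L = (1.215)(31.2) + (0.2545)(8.86) = 40.16 kg·m²·rad/s.
Combined I = 1.215 + 0.2545 = 1.469 kg·m².
ω_f = L / I = 40.16 / 1.469 = 27.33 rad/s.

|ω_f| ≈ 27.3 rad/s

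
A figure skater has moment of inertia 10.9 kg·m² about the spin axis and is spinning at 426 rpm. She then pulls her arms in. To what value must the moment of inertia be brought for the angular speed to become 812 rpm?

Angular momentum about the spin axis is conserved since the torque about it is zero.
I₂ = I₁ω₁ / ω₂ = (10.9)(426) / (812) = 5.718 kg·m².

I₂ ≈ 5.72 kg·m²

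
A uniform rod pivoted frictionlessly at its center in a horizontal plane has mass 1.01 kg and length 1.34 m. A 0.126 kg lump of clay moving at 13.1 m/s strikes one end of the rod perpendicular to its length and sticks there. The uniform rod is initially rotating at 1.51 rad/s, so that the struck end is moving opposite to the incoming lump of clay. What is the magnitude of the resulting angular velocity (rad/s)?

About the pivot the impulsive forces during the collision are internal, so angular momentum about that axis is conserved.
I_p = (1/12)(1.01)(1.34)² = 0.1511 kg·m². Taking the sense of the lump of clay's angular momentum as positive, L_{lump} = m v R = (0.126)(13.1)(1.34/2) = 1.106 kg·m²/s.
L_i = −I_p ω_p + m v R = −(0.1511)(1.51) + 1.106 = 0.8777 kg·m²/s.
After sticking, I_f = I_p + m R² = 0.1511 + (0.126)(1.34/2)² = 0.2077 kg·m².
ω_f = L_i / I_f = 0.8777 / 0.2077 = 4.226 rad/s.

|ω_f| ≈ 4.23 rad/s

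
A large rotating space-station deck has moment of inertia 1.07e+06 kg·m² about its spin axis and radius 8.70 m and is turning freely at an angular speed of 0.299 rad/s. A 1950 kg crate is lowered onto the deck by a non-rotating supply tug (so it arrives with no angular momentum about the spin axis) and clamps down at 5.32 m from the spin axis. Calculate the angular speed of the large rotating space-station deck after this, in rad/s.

The added mass arrives with no angular momentum about the spin axis, and any external torque about the spin axis is negligible, so the system's angular momentum is conserved.
Added inertia Σmr² = (1950)(5.32)² = 55190 kg·m²; I_f = 1.070e+06 + 55190 = 1.125e+06 kg·m².
ω_f = I_p ω_i / I_f = (1.070e+06)(0.299) / 1.125e+06 = 0.2843 rad/s.

ω_f ≈ 0.284 rad/s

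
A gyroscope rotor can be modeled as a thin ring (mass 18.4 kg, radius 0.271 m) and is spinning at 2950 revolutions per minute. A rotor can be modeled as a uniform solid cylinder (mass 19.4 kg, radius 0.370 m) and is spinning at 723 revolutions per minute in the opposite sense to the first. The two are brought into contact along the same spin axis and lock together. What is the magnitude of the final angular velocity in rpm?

|ω_f| ≈ 1130 rpm

The coupling torques are internal; angular momentum about the shared axis is conserved.
Moments of inertia: I_A = (18.4)(0.271)² = 1.351 kg·m²; I_B = ½(19.4)(0.370)² = 1.328 kg·m².
Taking A's sense as positive: L = (1.351)(2950) − (1.328)(723) = 3026 kg·m²·rpm.
Combined I = 1.351 + 1.328 = 2.679 kg·m².
ω_f = L / I = 3026 / 2.679 = 1130 rpm.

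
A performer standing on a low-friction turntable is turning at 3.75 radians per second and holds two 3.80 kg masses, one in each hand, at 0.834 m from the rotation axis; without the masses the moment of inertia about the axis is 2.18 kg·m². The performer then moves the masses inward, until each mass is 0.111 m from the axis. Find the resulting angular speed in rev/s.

With no external torque about the axis, L is conserved: I₁ω₁ = I₂ω₂.
I₁ = 2.18 + 2(3.80)(0.834)² = 7.466 kg·m²; I₂ = 2.18 + 2(3.80)(0.111)² = 2.274 kg·m².
ω₂ = I₁ω₁ / I₂ = (7.466)(3.75 rad/s) / (2.274) = 12.31 rad/s = 1.960 rev/s.

ω₂ ≈ 1.96 rev/s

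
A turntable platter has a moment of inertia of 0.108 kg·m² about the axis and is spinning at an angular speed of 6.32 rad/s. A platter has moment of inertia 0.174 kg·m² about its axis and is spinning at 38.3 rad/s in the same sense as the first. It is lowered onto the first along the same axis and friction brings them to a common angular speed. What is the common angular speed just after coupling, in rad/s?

|ω_f| ≈ 26.1 rad/s

The coupling torques are internal; angular momentum about the shared axis is conserved.
Taking A's sense as positive: L = (0.1080)(6.32) + (0.1740)(38.3) = 7.347 kg·m²·rad/s.
Combined I = 0.1080 + 0.1740 = 0.2820 kg·m².
ω_f = L / I = 7.347 / 0.2820 = 26.05 rad/s.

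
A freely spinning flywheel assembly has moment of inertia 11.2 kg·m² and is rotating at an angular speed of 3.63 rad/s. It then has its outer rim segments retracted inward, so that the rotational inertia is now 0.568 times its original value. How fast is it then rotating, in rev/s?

With no external torque about the axis, L is conserved: I₁ω₁ = I₂ω₂.
I₂ = 0.568 × 11.2 = 6.362 kg·m².
ω₂ = I₁ω₁ / I₂ = (11.20)(3.63 rad/s) / (6.362) = 6.391 rad/s = 1.017 rev/s.

ω₂ ≈ 1.02 rev/s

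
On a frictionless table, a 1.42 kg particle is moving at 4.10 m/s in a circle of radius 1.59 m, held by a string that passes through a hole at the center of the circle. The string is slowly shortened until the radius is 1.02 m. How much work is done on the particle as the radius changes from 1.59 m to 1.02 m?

Central (radial) force ⇒ zero torque about the center ⇒ m v r is constant.
v₂ = v₁ r₁ / r₂ = (4.10)(1.59) / (1.02) = 6.391 m/s.
W = ΔKE = ½m(v₂² − v₁²) = 17.07 J.

W ≈ 17.1 J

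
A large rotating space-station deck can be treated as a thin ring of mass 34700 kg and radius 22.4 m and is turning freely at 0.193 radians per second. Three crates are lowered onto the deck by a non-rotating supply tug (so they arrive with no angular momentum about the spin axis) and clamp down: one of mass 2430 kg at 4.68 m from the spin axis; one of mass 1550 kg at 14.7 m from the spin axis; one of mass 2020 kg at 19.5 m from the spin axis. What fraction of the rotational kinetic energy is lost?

fraction ≈ 0.0623

The added mass arrives with no angular momentum about the spin axis, and any external torque about the spin axis is negligible, so the system's angular momentum is conserved.
I_p = (34700)(22.4)² = 1.741e+07 kg·m².
Added inertia Σmr² = (2430)(4.68)² + (1550)(14.7)² + (2020)(19.5)² = 1.156e+06 kg·m²; I_f = 1.741e+07 + 1.156e+06 = 1.857e+07 kg·m².
ω_f = I_p ω_i / I_f = (1.741e+07)(0.193) / 1.857e+07 = 0.1810 rad/s.
KE_i = ½(1.741e+07)(0.1930 rad/s)² = 3.243e+05 J; KE_f = ½(1.857e+07)(0.1810)² = 3.041e+05 J.
Fraction lost = 0.06227.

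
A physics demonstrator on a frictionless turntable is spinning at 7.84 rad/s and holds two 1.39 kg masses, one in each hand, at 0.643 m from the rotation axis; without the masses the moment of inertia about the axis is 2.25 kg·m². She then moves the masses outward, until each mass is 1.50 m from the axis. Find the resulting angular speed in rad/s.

ω₂ ≈ 3.13 rad/s

Angular momentum about the spin axis is conserved since the torque about it is zero.
I₁ = 2.25 + 2(1.39)(0.643)² = 3.399 kg·m²; I₂ = 2.25 + 2(1.39)(1.50)² = 8.505 kg·m².
ω₂ = I₁ω₁ / I₂ = (3.399)(7.84 rad/s) / (8.505) = 3.134 rad/s.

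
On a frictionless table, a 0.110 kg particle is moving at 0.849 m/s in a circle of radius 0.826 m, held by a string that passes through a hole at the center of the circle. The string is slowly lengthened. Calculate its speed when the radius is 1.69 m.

The only horizontal force on the mass is along the cord (radial), so it exerts no torque about the hole and angular momentum m v r is conserved.
v₂ = v₁ r₁ / r₂ = (0.849)(0.826) / (1.69) = 0.4150 m/s.

v₂ ≈ 0.415 m/s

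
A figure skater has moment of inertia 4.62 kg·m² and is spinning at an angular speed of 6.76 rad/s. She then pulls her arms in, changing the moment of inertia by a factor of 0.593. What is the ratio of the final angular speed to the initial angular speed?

With no external torque about the axis, L is conserved: I₁ω₁ = I₂ω₂.
I₂ = 0.593 × 4.62 = 2.740 kg·m².
ω₂/ω₁ = I₁/I₂ = 4.620 / 2.740 = 1.686.

ω₂/ω₁ ≈ 1.69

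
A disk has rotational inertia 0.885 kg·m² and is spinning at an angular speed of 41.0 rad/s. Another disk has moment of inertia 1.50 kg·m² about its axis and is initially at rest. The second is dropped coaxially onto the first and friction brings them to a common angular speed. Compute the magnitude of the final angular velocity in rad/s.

|ω_f| ≈ 15.2 rad/s

No external torque acts about the common axis, so total angular momentum is conserved.
Taking A's sense as positive: L = (0.8850)(41.0) = 36.29 kg·m²·rad/s.
Combined I = 0.8850 + 1.500 = 2.385 kg·m².
ω_f = L / I = 36.29 / 2.385 = 15.21 rad/s.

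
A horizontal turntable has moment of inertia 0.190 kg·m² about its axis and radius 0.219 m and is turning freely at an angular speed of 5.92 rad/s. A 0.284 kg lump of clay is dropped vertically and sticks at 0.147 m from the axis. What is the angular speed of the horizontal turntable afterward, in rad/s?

No external torque acts about the axis; L_before = L_after.
Added inertia Σmr² = (0.284)(0.147)² = 0.006137 kg·m²; I_f = 0.1900 + 0.006137 = 0.1961 kg·m².
ω_f = I_p ω_i / I_f = (0.1900)(5.92) / 0.1961 = 5.735 rad/s.

ω_f ≈ 5.73 rad/s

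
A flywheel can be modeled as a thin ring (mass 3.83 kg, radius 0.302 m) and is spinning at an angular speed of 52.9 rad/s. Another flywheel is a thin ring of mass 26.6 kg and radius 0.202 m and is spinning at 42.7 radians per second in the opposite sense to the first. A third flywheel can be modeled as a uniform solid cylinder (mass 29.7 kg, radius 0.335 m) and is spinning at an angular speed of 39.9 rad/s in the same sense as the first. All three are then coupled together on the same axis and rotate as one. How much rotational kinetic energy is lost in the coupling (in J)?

No external torque acts about the common axis, so total angular momentum is conserved.
Moments of inertia: I_A = (3.83)(0.302)² = 0.3493 kg·m²; I_B = (26.6)(0.202)² = 1.085 kg·m²; I_C = ½(29.7)(0.335)² = 1.667 kg·m².
Taking A's sense as positive: L = (0.3493)(52.9) − (1.085)(42.7) + (1.667)(39.9) = 38.63 kg·m²·rad/s.
Combined I = 0.3493 + 1.085 + 1.667 = 3.101 kg·m².
ω_f = L / I = 38.63 / 3.101 = 12.46 rad/s.
KE_i = ½ΣIω² = 2805 J; KE_f = ½(3.101)(12.46)² = 240.6 J.

ΔKE lost ≈ 2560 J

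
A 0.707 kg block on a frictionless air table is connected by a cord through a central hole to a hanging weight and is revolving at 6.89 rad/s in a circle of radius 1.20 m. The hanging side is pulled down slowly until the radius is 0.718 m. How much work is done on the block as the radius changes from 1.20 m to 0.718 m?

W ≈ 43.3 J

The constraining force is radial, so m r² ω about the center is conserved.
ω₂ = ω₁ (r₁/r₂)² = (6.89)(1.20/0.718)² = 19.25 rad/s.
W = ΔKE = ½m(v₂² − v₁²) = 43.33 J.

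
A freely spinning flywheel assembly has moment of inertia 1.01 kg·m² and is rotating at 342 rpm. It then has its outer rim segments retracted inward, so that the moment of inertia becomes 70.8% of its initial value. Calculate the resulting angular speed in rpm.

ω₂ ≈ 483 rpm

With no external torque about the axis, L is conserved: I₁ω₁ = I₂ω₂.
I₂ = 0.708 × 1.01 = 0.7151 kg·m².
ω₂ = I₁ω₁ / I₂ = (1.010)(342 rpm) / (0.7151) = 483.1 rpm.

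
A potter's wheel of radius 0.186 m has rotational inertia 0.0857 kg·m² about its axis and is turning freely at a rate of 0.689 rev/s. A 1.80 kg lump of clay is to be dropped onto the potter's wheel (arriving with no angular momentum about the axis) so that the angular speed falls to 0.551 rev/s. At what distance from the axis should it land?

r ≈ 0.109 m

No external torque acts about the axis; L_before = L_after.
I_p ω_i = (I_p + m r²) ω_f ⇒ m r² = I_p(ω_i/ω_f − 1) = 0.08570(0.689/0.551 − 1) = 0.02146 kg·m².
r = √(0.02146/1.80) = 0.1092 m.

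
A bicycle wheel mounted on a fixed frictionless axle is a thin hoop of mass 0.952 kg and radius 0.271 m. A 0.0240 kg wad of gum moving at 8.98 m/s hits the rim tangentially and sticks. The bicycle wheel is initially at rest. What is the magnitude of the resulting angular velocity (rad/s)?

About the axle the impulsive forces during the collision are internal, so angular momentum about that axis is conserved.
I_p = (0.952)(0.271)² = 0.06992 kg·m². Taking the sense of the wad of gum's angular momentum as positive, L_{wad} = m v R = (0.0240)(8.98)(0.271) = 0.05841 kg·m²/s.
L_i = 0 + 0.05841 = 0.05841 kg·m²/s.
After sticking, I_f = I_p + m R² = 0.06992 + (0.0240)(0.271)² = 0.07168 kg·m².
ω_f = L_i / I_f = 0.05841 / 0.07168 = 0.8148 rad/s.

|ω_f| ≈ 0.815 rad/s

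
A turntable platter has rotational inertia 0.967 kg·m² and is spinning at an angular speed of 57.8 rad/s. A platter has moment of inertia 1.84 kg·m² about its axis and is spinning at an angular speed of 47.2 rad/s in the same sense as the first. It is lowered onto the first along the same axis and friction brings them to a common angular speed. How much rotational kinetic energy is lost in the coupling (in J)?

The coupling torques are internal; angular momentum about the shared axis is conserved.
Taking A's sense as positive: L = (0.9670)(57.8) + (1.840)(47.2) = 142.7 kg·m²·rad/s.
Combined I = 0.9670 + 1.840 = 2.807 kg·m².
ω_f = L / I = 142.7 / 2.807 = 50.85 rad/s.
KE_i = ½ΣIω² = 3665 J; KE_f = ½(2.807)(50.85)² = 3629 J.

ΔKE lost ≈ 35.6 J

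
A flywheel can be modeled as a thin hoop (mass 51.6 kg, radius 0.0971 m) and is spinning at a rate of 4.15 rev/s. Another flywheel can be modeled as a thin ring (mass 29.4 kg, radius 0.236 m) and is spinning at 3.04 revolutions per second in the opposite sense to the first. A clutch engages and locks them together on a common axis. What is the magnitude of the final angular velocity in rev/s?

No external torque acts about the common axis, so total angular momentum is conserved.
Moments of inertia: I_A = (51.6)(0.0971)² = 0.4865 kg·m²; I_B = (29.4)(0.236)² = 1.637 kg·m².
Taking A's sense as positive: L = (0.4865)(4.15) − (1.637)(3.04) = -2.959 kg·m²·rev/s.
Combined I = 0.4865 + 1.637 = 2.124 kg·m².
ω_f = L / I = -2.959 / 2.124 = -1.393 rev/s.

|ω_f| ≈ 1.39 rev/s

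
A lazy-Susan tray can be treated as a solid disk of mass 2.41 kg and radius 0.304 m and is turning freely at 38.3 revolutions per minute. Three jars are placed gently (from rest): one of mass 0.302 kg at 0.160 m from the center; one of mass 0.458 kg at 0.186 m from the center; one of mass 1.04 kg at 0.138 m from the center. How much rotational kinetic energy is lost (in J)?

The added mass arrives with no angular momentum about the center, and any external torque about the center is negligible, so the system's angular momentum is conserved.
I_p = ½(2.41)(0.304)² = 0.1114 kg·m².
Added inertia Σmr² = (0.302)(0.160)² + (0.458)(0.186)² + (1.04)(0.138)² = 0.04338 kg·m²; I_f = 0.1114 + 0.04338 = 0.1547 kg·m².
ω_f = I_p ω_i / I_f = (0.1114)(38.3) / 0.1547 = 27.56 rpm.
KE_i = ½(0.1114)(4.011 rad/s)² = 0.8957 J; KE_f = ½(0.1547)(2.886)² = 0.6446 J.

energy lost ≈ 0.251 J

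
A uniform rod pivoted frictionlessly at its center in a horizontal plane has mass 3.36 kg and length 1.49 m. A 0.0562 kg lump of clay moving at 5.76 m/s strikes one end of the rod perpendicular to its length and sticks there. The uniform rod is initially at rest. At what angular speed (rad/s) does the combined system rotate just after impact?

|ω_f| ≈ 0.369 rad/s

The axle reaction passes through the pivot and exerts no torque about it; angular momentum about the pivot is conserved through the impact.
I_p = (1/12)(3.36)(1.49)² = 0.6216 kg·m². Taking the sense of the lump of clay's angular momentum as positive, L_{lump} = m v R = (0.0562)(5.76)(1.49/2) = 0.2412 kg·m²/s.
L_i = 0 + 0.2412 = 0.2412 kg·m²/s.
After sticking, I_f = I_p + m R² = 0.6216 + (0.0562)(1.49/2)² = 0.6528 kg·m².
ω_f = L_i / I_f = 0.2412 / 0.6528 = 0.3694 rad/s.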